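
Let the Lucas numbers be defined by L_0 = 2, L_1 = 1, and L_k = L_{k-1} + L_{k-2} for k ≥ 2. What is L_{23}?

Iterating the recurrence up to L_{17} = 3571 and L_{16} = 2207:
L_{18} = L_{17} + L_{16} = 3571 + 2207 = 5778
L_{19} = L_{18} + L_{17} = 5778 + 3571 = 9349
L_{20} = L_{19} + L_{18} = 9349 + 5778 = 15127
L_{21} = L_{20} + L_{19} = 15127 + 9349 = 24476
L_{22} = L_{21} + L_{20} = 24476 + 15127 = 39603
L_{23} = L_{22} + L_{21} = 39603 + 24476 = 64079

64079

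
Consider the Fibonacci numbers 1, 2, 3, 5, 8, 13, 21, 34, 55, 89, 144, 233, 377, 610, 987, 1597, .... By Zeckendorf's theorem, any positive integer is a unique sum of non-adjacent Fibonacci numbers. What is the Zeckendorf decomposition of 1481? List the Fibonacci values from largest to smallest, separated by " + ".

987 + 377 + 89 + 21 + 5 + 2

1481: greatest Fibonacci not exceeding it is 987, leaving 494
494: greatest Fibonacci not exceeding it is 377, leaving 117
117: greatest Fibonacci not exceeding it is 89, leaving 28
28: greatest Fibonacci not exceeding it is 21, leaving 7
7: greatest Fibonacci not exceeding it is 5, leaving 2
2: greatest Fibonacci not exceeding it is 2, leaving 0
So 1481 = 987 + 377 + 89 + 21 + 5 + 2, with no two terms consecutive in the sequence.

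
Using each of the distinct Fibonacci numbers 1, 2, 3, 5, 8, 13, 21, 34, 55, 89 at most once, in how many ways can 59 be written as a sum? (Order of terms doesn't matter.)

3

Starting from the Zeckendorf form and repeatedly splitting a term F_k into F_{k−1} + F_{k−2} (when neither is already used) reaches every representation.
59 = 55+3+1 = 34+21+3+1 = 34+13+8+3+1 — 3 representations.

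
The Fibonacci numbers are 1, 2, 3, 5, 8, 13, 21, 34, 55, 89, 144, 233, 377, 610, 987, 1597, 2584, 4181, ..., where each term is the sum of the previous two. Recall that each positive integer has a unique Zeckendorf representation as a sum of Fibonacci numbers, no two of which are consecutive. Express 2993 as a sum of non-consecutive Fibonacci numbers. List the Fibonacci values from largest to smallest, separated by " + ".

Greedily peel off the largest Fibonacci term at each step:
2993: greatest Fibonacci not exceeding it is 2584, leaving 409
409: greatest Fibonacci not exceeding it is 377, leaving 32
32: greatest Fibonacci not exceeding it is 21, leaving 11
11: greatest Fibonacci not exceeding it is 8, leaving 3
3: greatest Fibonacci not exceeding it is 3, leaving 0
So 2993 = 2584 + 377 + 21 + 8 + 3, with no two terms consecutive in the sequence.

2584 + 377 + 21 + 8 + 3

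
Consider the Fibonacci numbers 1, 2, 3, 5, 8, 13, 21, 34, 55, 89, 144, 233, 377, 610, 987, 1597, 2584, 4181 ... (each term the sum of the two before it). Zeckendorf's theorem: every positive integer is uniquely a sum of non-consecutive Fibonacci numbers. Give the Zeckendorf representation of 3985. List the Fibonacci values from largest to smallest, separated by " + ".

2584 + 987 + 377 + 34 + 3

Repeatedly subtract the largest Fibonacci number that fits:
subtract 2584 from 3985: 1401 remains
subtract 987 from 1401: 414 remains
subtract 377 from 414: 37 remains
subtract 34 from 37: 3 remains
subtract 3 from 3: 0 remains
So 3985 = 2584 + 987 + 377 + 34 + 3, with no two terms consecutive in the sequence.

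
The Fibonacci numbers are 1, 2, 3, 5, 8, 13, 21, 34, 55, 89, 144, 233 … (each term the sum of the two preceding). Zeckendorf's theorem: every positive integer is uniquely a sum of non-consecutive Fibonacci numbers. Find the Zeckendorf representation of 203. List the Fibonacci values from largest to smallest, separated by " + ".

Greedily peel off the largest Fibonacci term at each step:
subtract 144 from 203: 59 remains
subtract 55 from 59: 4 remains
subtract 3 from 4: 1 remains
subtract 1 from 1: 0 remains
So 203 = 144 + 55 + 3 + 1, with no two terms consecutive in the sequence.

144 + 55 + 3 + 1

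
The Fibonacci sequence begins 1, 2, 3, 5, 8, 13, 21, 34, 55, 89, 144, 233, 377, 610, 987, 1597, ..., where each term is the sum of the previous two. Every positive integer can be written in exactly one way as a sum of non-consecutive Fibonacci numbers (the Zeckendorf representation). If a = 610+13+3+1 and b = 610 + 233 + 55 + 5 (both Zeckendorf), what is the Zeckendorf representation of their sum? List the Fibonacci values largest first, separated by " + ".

The two numbers are 627 and 903, so their sum is 1530.
Repeatedly subtract the largest Fibonacci number that fits:
take 987 (≤ 1530); 1530 − 987 = 543
take 377 (≤ 543); 543 − 377 = 166
take 144 (≤ 166); 166 − 144 = 22
take 21 (≤ 22); 22 − 21 = 1
take 1 (≤ 1); 1 − 1 = 0

987 + 377 + 144 + 21 + 1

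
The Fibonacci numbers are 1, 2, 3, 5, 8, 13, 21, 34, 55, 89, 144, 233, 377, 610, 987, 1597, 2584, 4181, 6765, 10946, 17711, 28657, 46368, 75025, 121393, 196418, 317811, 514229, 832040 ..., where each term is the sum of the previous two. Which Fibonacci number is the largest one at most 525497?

514229 ≤ 525497 < 832040, so the largest Fibonacci number not exceeding 525497 is 514229.

514229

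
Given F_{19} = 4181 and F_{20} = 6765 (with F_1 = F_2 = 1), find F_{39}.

63245986

By F_{2k+1} = F_k² + F_{k+1}²: F_{39} = 4181² + 6765² = 17480761 + 45765225 = 63245986.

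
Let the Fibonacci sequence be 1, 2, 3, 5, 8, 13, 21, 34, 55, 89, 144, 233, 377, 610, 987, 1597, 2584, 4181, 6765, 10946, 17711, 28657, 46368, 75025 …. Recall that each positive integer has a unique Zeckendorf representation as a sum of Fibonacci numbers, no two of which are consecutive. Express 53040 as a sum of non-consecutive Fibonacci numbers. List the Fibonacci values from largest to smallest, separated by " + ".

46368 + 4181 + 1597 + 610 + 233 + 34 + 13 + 3 + 1

53040: greatest Fibonacci not exceeding it is 46368, leaving 6672
6672: greatest Fibonacci not exceeding it is 4181, leaving 2491
2491: greatest Fibonacci not exceeding it is 1597, leaving 894
894: greatest Fibonacci not exceeding it is 610, leaving 284
284: greatest Fibonacci not exceeding it is 233, leaving 51
51: greatest Fibonacci not exceeding it is 34, leaving 17
17: greatest Fibonacci not exceeding it is 13, leaving 4
4: greatest Fibonacci not exceeding it is 3, leaving 1
1: greatest Fibonacci not exceeding it is 1, leaving 0
So 53040 = 46368 + 4181 + 1597 + 610 + 233 + 34 + 13 + 3 + 1, with no two terms consecutive in the sequence.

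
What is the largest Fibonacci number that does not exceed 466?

377

377 ≤ 466 < 610, so the largest Fibonacci number not exceeding 466 is 377.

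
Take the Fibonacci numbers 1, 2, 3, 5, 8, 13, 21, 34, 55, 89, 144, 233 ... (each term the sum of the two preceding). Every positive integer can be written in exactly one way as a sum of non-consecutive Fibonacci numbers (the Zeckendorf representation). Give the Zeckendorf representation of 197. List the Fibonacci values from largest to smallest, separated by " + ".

144 + 34 + 13 + 5 + 1

largest Fibonacci ≤ 197 is 144; 197 − 144 = 53
largest Fibonacci ≤ 53 is 34; 53 − 34 = 19
largest Fibonacci ≤ 19 is 13; 19 − 13 = 6
largest Fibonacci ≤ 6 is 5; 6 − 5 = 1
largest Fibonacci ≤ 1 is 1; 1 − 1 = 0
So 197 = 144 + 34 + 13 + 5 + 1, with no two terms consecutive in the sequence.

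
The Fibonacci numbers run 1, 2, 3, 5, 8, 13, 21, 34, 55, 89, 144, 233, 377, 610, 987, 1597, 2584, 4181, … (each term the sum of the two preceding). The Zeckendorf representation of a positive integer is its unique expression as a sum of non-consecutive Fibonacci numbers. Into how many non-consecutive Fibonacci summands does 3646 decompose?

Greedy algorithm:
largest Fibonacci ≤ 3646 is 2584; 3646 − 2584 = 1062
largest Fibonacci ≤ 1062 is 987; 1062 − 987 = 75
largest Fibonacci ≤ 75 is 55; 75 − 55 = 20
largest Fibonacci ≤ 20 is 13; 20 − 13 = 7
largest Fibonacci ≤ 7 is 5; 7 − 5 = 2
largest Fibonacci ≤ 2 is 2; 2 − 2 = 0
3646 = 2584 + 987 + 55 + 13 + 5 + 2, which has 6 terms.

6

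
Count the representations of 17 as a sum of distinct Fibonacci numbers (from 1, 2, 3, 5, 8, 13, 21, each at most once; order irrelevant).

2

Starting from the Zeckendorf form and repeatedly splitting a term F_k into F_{k−1} + F_{k−2} (when neither is already used) reaches every representation.
17 = 13+3+1 = 8+5+3+1 — 2 representations.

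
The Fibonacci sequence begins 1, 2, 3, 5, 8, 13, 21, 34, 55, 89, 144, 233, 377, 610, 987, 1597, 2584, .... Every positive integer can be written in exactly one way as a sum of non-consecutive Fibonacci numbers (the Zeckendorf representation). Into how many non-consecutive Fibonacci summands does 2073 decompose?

Greedily peel off the largest Fibonacci term at each step:
largest Fibonacci ≤ 2073 is 1597; 2073 − 1597 = 476
largest Fibonacci ≤ 476 is 377; 476 − 377 = 99
largest Fibonacci ≤ 99 is 89; 99 − 89 = 10
largest Fibonacci ≤ 10 is 8; 10 − 8 = 2
largest Fibonacci ≤ 2 is 2; 2 − 2 = 0
2073 = 1597 + 377 + 89 + 8 + 2, which has 5 terms.

5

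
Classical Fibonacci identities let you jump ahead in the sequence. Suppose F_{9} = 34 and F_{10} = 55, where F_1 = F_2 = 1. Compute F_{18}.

2584

By the doubling identity F_{2k} = F_k(2F_{k+1} − F_k): F_{18} = 34·(2·55 − 34) = 34·76 = 2584.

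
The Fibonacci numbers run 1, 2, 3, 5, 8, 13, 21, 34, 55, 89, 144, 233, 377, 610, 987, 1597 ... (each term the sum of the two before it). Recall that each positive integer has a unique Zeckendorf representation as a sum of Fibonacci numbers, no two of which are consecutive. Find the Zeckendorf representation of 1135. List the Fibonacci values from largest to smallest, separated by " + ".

987 + 144 + 3 + 1

Greedy algorithm:
largest Fibonacci ≤ 1135 is 987; 1135 − 987 = 148
largest Fibonacci ≤ 148 is 144; 148 − 144 = 4
largest Fibonacci ≤ 4 is 3; 4 − 3 = 1
largest Fibonacci ≤ 1 is 1; 1 − 1 = 0
So 1135 = 987 + 144 + 3 + 1, with no two terms consecutive in the sequence.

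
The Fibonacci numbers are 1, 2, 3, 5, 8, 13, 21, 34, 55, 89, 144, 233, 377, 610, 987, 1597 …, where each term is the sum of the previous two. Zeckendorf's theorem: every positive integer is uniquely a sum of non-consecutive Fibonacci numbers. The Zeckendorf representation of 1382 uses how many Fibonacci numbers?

4

987 ≤ 1382 < 1597, so take 987; remainder 395
377 ≤ 395 < 610, so take 377; remainder 18
13 ≤ 18 < 21, so take 13; remainder 5
5 ≤ 5 < 8, so take 5; remainder 0
1382 = 987 + 377 + 13 + 5, which has 4 terms.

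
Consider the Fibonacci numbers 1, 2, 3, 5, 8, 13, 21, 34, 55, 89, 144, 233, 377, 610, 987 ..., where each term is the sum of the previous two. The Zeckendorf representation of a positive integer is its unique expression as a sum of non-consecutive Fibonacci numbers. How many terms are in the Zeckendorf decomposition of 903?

subtract 610 from 903: 293 remains
subtract 233 from 293: 60 remains
subtract 55 from 60: 5 remains
subtract 5 from 5: 0 remains
903 = 610 + 233 + 55 + 5, which has 4 terms.

4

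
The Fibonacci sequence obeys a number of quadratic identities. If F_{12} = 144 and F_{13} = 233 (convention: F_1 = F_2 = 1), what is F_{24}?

46368

By the doubling identity F_{2k} = F_k(2F_{k+1} − F_k): F_{24} = 144·(2·233 − 144) = 144·322 = 46368.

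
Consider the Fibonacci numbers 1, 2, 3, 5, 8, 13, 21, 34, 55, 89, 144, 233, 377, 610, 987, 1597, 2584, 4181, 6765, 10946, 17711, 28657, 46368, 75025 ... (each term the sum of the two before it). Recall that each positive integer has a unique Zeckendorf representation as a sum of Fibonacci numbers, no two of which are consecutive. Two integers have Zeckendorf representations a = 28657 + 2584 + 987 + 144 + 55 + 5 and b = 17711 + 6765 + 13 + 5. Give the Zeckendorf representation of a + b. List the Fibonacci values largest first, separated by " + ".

46368 + 6765 + 2584 + 987 + 144 + 55 + 21 + 2

The two numbers are 32432 and 24494, so their sum is 56926.
Repeatedly subtract the largest Fibonacci number that fits:
take 46368 (≤ 56926); 56926 − 46368 = 10558
take 6765 (≤ 10558); 10558 − 6765 = 3793
take 2584 (≤ 3793); 3793 − 2584 = 1209
take 987 (≤ 1209); 1209 − 987 = 222
take 144 (≤ 222); 222 − 144 = 78
take 55 (≤ 78); 78 − 55 = 23
take 21 (≤ 23); 23 − 21 = 2
take 2 (≤ 2); 2 − 2 = 0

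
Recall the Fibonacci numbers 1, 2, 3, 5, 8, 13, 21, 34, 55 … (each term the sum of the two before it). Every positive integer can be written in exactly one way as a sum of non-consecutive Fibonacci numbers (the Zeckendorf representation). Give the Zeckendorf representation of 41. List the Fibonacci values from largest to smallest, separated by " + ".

41: greatest Fibonacci not exceeding it is 34, leaving 7
7: greatest Fibonacci not exceeding it is 5, leaving 2
2: greatest Fibonacci not exceeding it is 2, leaving 0
So 41 = 34 + 5 + 2, with no two terms consecutive in the sequence.

34 + 5 + 2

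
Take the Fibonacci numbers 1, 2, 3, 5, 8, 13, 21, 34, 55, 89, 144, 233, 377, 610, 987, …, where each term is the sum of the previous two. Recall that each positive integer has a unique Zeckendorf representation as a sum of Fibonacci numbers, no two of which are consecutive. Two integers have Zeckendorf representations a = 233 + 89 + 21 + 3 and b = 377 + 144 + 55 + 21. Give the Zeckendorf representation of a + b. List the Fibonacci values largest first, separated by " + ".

610 + 233 + 89 + 8 + 3

The two numbers are 346 and 597, so their sum is 943.
Repeatedly subtract the largest Fibonacci number that fits:
610 ≤ 943 < 987, so take 610; remainder 333
233 ≤ 333 < 377, so take 233; remainder 100
89 ≤ 100 < 144, so take 89; remainder 11
8 ≤ 11 < 13, so take 8; remainder 3
3 ≤ 3 < 5, so take 3; remainder 0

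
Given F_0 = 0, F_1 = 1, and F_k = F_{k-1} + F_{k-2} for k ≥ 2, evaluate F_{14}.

Iterating the recurrence up to F_{7} = 13 and F_{6} = 8:
F_{8} = F_{7} + F_{6} = 13 + 8 = 21
F_{9} = F_{8} + F_{7} = 21 + 13 = 34
F_{10} = F_{9} + F_{8} = 34 + 21 = 55
F_{11} = F_{10} + F_{9} = 55 + 34 = 89
F_{12} = F_{11} + F_{10} = 89 + 55 = 144
F_{13} = F_{12} + F_{11} = 144 + 89 = 233
F_{14} = F_{13} + F_{12} = 233 + 144 = 377

377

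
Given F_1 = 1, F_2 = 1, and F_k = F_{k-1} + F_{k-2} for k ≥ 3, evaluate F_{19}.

4181

Iterating the recurrence up to F_{15} = 610 and F_{14} = 377:
F_{16} = F_{15} + F_{14} = 610 + 377 = 987
F_{17} = F_{16} + F_{15} = 987 + 610 = 1597
F_{18} = F_{17} + F_{16} = 1597 + 987 = 2584
F_{19} = F_{18} + F_{17} = 2584 + 1597 = 4181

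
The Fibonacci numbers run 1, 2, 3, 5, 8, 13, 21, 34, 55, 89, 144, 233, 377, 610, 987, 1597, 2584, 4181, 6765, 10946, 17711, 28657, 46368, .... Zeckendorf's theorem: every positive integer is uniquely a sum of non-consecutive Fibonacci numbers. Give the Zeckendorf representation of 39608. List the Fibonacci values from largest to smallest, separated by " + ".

Greedy algorithm:
39608 − 28657 = 10951
10951 − 10946 = 5
5 − 5 = 0
So 39608 = 28657 + 10946 + 5, with no two terms consecutive in the sequence.

28657 + 10946 + 5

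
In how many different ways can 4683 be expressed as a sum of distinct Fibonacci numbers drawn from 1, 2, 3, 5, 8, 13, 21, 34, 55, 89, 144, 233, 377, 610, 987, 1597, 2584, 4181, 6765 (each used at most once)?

30

Starting from the Zeckendorf form and repeatedly splitting a term F_k into F_{k−1} + F_{k−2} (when neither is already used) reaches every representation.
4683 = 4181+377+89+34+2 = 4181+377+89+21+13+2 = 4181+233+144+89+34+2 = 2584+1597+377+89+34+2 = … (26 more), for 30 in all.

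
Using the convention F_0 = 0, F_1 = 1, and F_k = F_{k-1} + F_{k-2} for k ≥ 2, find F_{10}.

Iterating the recurrence up to F_{6} = 8 and F_{5} = 5:
F_{7} = F_{6} + F_{5} = 8 + 5 = 13
F_{8} = F_{7} + F_{6} = 13 + 8 = 21
F_{9} = F_{8} + F_{7} = 21 + 13 = 34
F_{10} = F_{9} + F_{8} = 34 + 21 = 55

55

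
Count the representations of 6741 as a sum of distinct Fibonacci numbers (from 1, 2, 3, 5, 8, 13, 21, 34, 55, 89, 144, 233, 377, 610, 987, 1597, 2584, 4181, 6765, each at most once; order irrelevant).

Each representation comes from the Zeckendorf form by replacing some F_k with F_{k−1} + F_{k−2} where possible.
6741 = 4181+1597+610+233+89+21+8+2 = 4181+1597+610+233+89+21+5+3+2 = 4181+1597+610+233+55+34+21+8+2 = 4181+1597+610+233+89+13+8+5+3+2 = 4181+1597+610+233+55+34+21+5+3+2 = … (13 more), for 18 in all.

18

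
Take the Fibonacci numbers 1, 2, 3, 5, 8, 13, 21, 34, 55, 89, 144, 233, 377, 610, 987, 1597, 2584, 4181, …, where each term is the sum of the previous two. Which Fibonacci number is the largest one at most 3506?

2584

2584 ≤ 3506 < 4181, so the largest Fibonacci number not exceeding 3506 is 2584.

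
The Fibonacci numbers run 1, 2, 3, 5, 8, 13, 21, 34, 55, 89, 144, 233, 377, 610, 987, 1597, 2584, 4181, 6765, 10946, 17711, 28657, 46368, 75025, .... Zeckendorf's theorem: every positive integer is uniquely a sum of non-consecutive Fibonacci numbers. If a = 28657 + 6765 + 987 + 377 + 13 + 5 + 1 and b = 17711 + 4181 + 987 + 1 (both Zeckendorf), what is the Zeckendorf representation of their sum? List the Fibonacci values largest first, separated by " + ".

The two numbers are 36805 and 22880, so their sum is 59685.
Repeatedly subtract the largest Fibonacci number that fits:
take 46368 (≤ 59685); 59685 − 46368 = 13317
take 10946 (≤ 13317); 13317 − 10946 = 2371
take 1597 (≤ 2371); 2371 − 1597 = 774
take 610 (≤ 774); 774 − 610 = 164
take 144 (≤ 164); 164 − 144 = 20
take 13 (≤ 20); 20 − 13 = 7
take 5 (≤ 7); 7 − 5 = 2
take 2 (≤ 2); 2 − 2 = 0

46368 + 10946 + 1597 + 610 + 144 + 13 + 5 + 2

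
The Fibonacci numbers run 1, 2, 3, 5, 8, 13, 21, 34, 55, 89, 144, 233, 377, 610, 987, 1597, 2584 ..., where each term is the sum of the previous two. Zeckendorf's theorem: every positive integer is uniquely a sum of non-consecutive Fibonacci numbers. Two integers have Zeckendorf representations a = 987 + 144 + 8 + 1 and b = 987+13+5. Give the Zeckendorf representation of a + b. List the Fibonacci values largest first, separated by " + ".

1597 + 377 + 144 + 21 + 5 + 1

The two numbers are 1140 and 1005, so their sum is 2145.
Greedy algorithm:
2145 − 1597 = 548
548 − 377 = 171
171 − 144 = 27
27 − 21 = 6
6 − 5 = 1
1 − 1 = 0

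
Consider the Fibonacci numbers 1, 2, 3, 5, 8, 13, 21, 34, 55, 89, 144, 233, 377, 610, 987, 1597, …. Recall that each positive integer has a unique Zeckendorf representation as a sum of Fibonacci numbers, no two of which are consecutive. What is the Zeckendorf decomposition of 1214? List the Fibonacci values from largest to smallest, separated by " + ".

987 + 144 + 55 + 21 + 5 + 2

Greedy algorithm:
subtract 987 from 1214: 227 remains
subtract 144 from 227: 83 remains
subtract 55 from 83: 28 remains
subtract 21 from 28: 7 remains
subtract 5 from 7: 2 remains
subtract 2 from 2: 0 remains
So 1214 = 987 + 144 + 55 + 21 + 5 + 2, with no two terms consecutive in the sequence.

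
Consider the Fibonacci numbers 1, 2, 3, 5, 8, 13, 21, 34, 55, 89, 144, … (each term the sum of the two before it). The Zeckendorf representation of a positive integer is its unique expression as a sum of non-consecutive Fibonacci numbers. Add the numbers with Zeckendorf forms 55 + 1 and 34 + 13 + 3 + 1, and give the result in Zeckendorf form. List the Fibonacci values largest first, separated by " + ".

89 + 13 + 5

The two numbers are 56 and 51, so their sum is 107.
subtract 89 from 107: 18 remains
subtract 13 from 18: 5 remains
subtract 5 from 5: 0 remains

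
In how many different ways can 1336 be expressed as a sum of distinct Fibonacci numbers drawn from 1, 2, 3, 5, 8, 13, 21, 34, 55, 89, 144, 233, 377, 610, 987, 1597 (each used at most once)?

24

Starting from the Zeckendorf form and repeatedly splitting a term F_k into F_{k−1} + F_{k−2} (when neither is already used) reaches every representation.
1336 = 987+233+89+21+5+1 = 987+233+89+21+3+2+1 = 987+233+89+13+8+5+1 = 987+233+55+34+21+5+1 = 610+377+233+89+21+5+1 = … (19 more), for 24 in all.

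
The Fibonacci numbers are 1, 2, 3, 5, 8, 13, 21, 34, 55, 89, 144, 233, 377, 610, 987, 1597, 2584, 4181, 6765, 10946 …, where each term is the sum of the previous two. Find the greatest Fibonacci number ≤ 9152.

6765 ≤ 9152 < 10946, so the largest Fibonacci number not exceeding 9152 is 6765.

6765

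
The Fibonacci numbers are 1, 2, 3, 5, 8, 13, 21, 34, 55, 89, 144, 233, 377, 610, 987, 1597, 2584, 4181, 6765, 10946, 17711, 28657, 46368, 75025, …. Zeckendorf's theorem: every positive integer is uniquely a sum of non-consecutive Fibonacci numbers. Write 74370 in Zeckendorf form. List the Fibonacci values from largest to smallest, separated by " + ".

74370: greatest Fibonacci not exceeding it is 46368, leaving 28002
28002: greatest Fibonacci not exceeding it is 17711, leaving 10291
10291: greatest Fibonacci not exceeding it is 6765, leaving 3526
3526: greatest Fibonacci not exceeding it is 2584, leaving 942
942: greatest Fibonacci not exceeding it is 610, leaving 332
332: greatest Fibonacci not exceeding it is 233, leaving 99
99: greatest Fibonacci not exceeding it is 89, leaving 10
10: greatest Fibonacci not exceeding it is 8, leaving 2
2: greatest Fibonacci not exceeding it is 2, leaving 0
So 74370 = 46368 + 17711 + 6765 + 2584 + 610 + 233 + 89 + 8 + 2, with no two terms consecutive in the sequence.

46368 + 17711 + 6765 + 2584 + 610 + 233 + 89 + 8 + 2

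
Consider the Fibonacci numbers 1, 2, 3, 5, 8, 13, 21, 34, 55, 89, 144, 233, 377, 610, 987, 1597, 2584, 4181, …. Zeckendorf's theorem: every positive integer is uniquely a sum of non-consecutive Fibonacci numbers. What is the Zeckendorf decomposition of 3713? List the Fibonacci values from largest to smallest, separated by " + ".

Greedy algorithm:
3713 − 2584 = 1129
1129 − 987 = 142
142 − 89 = 53
53 − 34 = 19
19 − 13 = 6
6 − 5 = 1
1 − 1 = 0
So 3713 = 2584 + 987 + 89 + 34 + 13 + 5 + 1, with no two terms consecutive in the sequence.

2584 + 987 + 89 + 34 + 13 + 5 + 1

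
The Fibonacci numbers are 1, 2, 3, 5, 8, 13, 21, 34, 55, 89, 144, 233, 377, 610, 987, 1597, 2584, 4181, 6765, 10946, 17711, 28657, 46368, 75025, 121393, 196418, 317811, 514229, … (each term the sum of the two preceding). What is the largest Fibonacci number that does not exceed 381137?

317811 ≤ 381137 < 514229, so the largest Fibonacci number not exceeding 381137 is 317811.

317811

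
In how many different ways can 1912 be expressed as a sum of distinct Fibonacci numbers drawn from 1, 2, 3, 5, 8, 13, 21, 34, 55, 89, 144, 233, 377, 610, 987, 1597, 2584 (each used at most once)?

Each representation comes from the Zeckendorf form by replacing some F_k with F_{k−1} + F_{k−2} where possible.
1912 = 1597+233+55+21+5+1 = 1597+233+55+21+3+2+1 = 1597+233+55+13+8+5+1 = … (27 more), for 30 in all.

30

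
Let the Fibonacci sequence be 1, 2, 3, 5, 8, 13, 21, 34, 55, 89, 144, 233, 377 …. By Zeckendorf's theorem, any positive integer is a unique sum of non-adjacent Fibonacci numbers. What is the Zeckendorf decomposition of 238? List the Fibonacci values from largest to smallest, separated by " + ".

233 + 5

Greedy algorithm:
238 − 233 = 5
5 − 5 = 0
So 238 = 233 + 5, with no two terms consecutive in the sequence.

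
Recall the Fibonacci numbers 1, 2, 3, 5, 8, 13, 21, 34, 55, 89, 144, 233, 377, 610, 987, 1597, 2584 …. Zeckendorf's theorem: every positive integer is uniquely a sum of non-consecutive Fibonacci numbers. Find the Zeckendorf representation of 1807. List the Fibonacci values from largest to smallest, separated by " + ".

1597 + 144 + 55 + 8 + 3

1807: greatest Fibonacci not exceeding it is 1597, leaving 210
210: greatest Fibonacci not exceeding it is 144, leaving 66
66: greatest Fibonacci not exceeding it is 55, leaving 11
11: greatest Fibonacci not exceeding it is 8, leaving 3
3: greatest Fibonacci not exceeding it is 3, leaving 0
So 1807 = 1597 + 144 + 55 + 8 + 3, with no two terms consecutive in the sequence.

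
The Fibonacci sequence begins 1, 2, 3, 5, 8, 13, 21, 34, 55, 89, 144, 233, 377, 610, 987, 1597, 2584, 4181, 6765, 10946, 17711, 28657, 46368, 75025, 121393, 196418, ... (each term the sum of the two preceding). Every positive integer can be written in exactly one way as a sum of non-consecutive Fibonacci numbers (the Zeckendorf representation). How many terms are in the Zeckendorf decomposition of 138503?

Repeatedly subtract the largest Fibonacci number that fits:
138503: greatest Fibonacci not exceeding it is 121393, leaving 17110
17110: greatest Fibonacci not exceeding it is 10946, leaving 6164
6164: greatest Fibonacci not exceeding it is 4181, leaving 1983
1983: greatest Fibonacci not exceeding it is 1597, leaving 386
386: greatest Fibonacci not exceeding it is 377, leaving 9
9: greatest Fibonacci not exceeding it is 8, leaving 1
1: greatest Fibonacci not exceeding it is 1, leaving 0
138503 = 121393 + 10946 + 4181 + 1597 + 377 + 8 + 1, which has 7 terms.

7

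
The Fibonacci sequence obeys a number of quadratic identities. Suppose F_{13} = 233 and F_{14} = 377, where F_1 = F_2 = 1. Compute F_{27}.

By F_{2k+1} = F_k² + F_{k+1}²: F_{27} = 233² + 377² = 54289 + 142129 = 196418.

196418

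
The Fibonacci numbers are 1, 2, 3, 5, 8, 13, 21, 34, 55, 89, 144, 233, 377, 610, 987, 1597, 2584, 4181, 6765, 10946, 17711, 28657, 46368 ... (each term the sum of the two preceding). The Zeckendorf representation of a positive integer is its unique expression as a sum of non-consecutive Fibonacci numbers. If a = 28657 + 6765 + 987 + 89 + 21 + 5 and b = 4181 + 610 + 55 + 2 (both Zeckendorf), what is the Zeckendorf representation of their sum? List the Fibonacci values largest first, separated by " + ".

The two numbers are 36524 and 4848, so their sum is 41372.
take 28657 (≤ 41372); 41372 − 28657 = 12715
take 10946 (≤ 12715); 12715 − 10946 = 1769
take 1597 (≤ 1769); 1769 − 1597 = 172
take 144 (≤ 172); 172 − 144 = 28
take 21 (≤ 28); 28 − 21 = 7
take 5 (≤ 7); 7 − 5 = 2
take 2 (≤ 2); 2 − 2 = 0

28657 + 10946 + 1597 + 144 + 21 + 5 + 2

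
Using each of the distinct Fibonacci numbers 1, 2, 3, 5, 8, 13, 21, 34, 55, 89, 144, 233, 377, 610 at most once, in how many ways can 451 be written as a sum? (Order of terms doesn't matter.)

15

Starting from the Zeckendorf form and repeatedly splitting a term F_k into F_{k−1} + F_{k−2} (when neither is already used) reaches every representation.
451 = 377+55+13+5+1 = 377+55+13+3+2+1 = 377+34+21+13+5+1 = … (12 more), for 15 in all.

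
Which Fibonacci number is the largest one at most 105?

89

89 ≤ 105 < 144, so the largest Fibonacci number not exceeding 105 is 89.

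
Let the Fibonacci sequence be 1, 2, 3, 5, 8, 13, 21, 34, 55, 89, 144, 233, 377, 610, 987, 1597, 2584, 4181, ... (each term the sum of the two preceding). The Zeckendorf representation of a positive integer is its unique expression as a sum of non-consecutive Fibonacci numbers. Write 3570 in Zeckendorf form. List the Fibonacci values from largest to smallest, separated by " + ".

3570: greatest Fibonacci not exceeding it is 2584, leaving 986
986: greatest Fibonacci not exceeding it is 610, leaving 376
376: greatest Fibonacci not exceeding it is 233, leaving 143
143: greatest Fibonacci not exceeding it is 89, leaving 54
54: greatest Fibonacci not exceeding it is 34, leaving 20
20: greatest Fibonacci not exceeding it is 13, leaving 7
7: greatest Fibonacci not exceeding it is 5, leaving 2
2: greatest Fibonacci not exceeding it is 2, leaving 0
So 3570 = 2584 + 610 + 233 + 89 + 34 + 13 + 5 + 2, with no two terms consecutive in the sequence.

2584 + 610 + 233 + 89 + 34 + 13 + 5 + 2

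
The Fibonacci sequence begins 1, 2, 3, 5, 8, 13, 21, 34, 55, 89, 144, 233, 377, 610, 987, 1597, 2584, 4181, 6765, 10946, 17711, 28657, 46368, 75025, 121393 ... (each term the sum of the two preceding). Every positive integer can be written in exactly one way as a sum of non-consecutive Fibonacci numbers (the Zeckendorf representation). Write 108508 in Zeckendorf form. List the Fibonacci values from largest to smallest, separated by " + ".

Repeatedly subtract the largest Fibonacci number that fits:
108508: greatest Fibonacci not exceeding it is 75025, leaving 33483
33483: greatest Fibonacci not exceeding it is 28657, leaving 4826
4826: greatest Fibonacci not exceeding it is 4181, leaving 645
645: greatest Fibonacci not exceeding it is 610, leaving 35
35: greatest Fibonacci not exceeding it is 34, leaving 1
1: greatest Fibonacci not exceeding it is 1, leaving 0
So 108508 = 75025 + 28657 + 4181 + 610 + 34 + 1, with no two terms consecutive in the sequence.

75025 + 28657 + 4181 + 610 + 34 + 1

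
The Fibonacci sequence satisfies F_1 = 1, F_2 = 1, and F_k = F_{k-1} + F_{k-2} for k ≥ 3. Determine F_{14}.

377

Iterating the recurrence up to F_{8} = 21 and F_{7} = 13:
F_{9} = F_{8} + F_{7} = 21 + 13 = 34
F_{10} = F_{9} + F_{8} = 34 + 21 = 55
F_{11} = F_{10} + F_{9} = 55 + 34 = 89
F_{12} = F_{11} + F_{10} = 89 + 55 = 144
F_{13} = F_{12} + F_{11} = 144 + 89 = 233
F_{14} = F_{13} + F_{12} = 233 + 144 = 377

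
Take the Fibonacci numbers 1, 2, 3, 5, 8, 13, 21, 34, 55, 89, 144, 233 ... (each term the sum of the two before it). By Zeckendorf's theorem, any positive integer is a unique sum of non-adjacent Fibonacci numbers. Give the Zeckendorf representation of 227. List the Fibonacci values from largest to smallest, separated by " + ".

144 + 55 + 21 + 5 + 2

Repeatedly subtract the largest Fibonacci number that fits:
227 − 144 = 83
83 − 55 = 28
28 − 21 = 7
7 − 5 = 2
2 − 2 = 0
So 227 = 144 + 55 + 21 + 5 + 2, with no two terms consecutive in the sequence.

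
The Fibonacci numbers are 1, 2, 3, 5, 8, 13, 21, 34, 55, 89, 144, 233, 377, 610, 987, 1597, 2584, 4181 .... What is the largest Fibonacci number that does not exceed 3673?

2584 ≤ 3673 < 4181, so the largest Fibonacci number not exceeding 3673 is 2584.

2584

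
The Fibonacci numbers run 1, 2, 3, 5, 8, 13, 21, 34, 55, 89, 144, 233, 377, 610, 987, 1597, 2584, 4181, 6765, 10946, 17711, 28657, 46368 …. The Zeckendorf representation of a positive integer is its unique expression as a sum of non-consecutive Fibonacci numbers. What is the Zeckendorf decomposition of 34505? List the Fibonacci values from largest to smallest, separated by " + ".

Greedy algorithm:
largest Fibonacci ≤ 34505 is 28657; 34505 − 28657 = 5848
largest Fibonacci ≤ 5848 is 4181; 5848 − 4181 = 1667
largest Fibonacci ≤ 1667 is 1597; 1667 − 1597 = 70
largest Fibonacci ≤ 70 is 55; 70 − 55 = 15
largest Fibonacci ≤ 15 is 13; 15 − 13 = 2
largest Fibonacci ≤ 2 is 2; 2 − 2 = 0
So 34505 = 28657 + 4181 + 1597 + 55 + 13 + 2, with no two terms consecutive in the sequence.

28657 + 4181 + 1597 + 55 + 13 + 2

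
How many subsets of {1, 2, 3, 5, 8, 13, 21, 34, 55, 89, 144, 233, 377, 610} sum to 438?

16

Each representation comes from the Zeckendorf form by replacing some F_k with F_{k−1} + F_{k−2} where possible.
438 = 377+55+5+1 = 377+55+3+2+1 = 377+34+21+5+1 = … (13 more), for 16 in all.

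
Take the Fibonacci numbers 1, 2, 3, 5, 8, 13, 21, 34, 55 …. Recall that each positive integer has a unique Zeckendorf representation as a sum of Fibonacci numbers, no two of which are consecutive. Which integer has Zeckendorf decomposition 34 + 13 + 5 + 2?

54

34 + 13 + 5 + 2 = 54.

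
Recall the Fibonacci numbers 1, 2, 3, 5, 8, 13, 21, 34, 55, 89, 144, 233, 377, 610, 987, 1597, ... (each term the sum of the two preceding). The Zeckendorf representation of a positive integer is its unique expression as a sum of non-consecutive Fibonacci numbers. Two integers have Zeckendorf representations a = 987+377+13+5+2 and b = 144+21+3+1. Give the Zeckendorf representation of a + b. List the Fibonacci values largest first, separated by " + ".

987 + 377 + 144 + 34 + 8 + 3

The two numbers are 1384 and 169, so their sum is 1553.
take 987 (≤ 1553); 1553 − 987 = 566
take 377 (≤ 566); 566 − 377 = 189
take 144 (≤ 189); 189 − 144 = 45
take 34 (≤ 45); 45 − 34 = 11
take 8 (≤ 11); 11 − 8 = 3
take 3 (≤ 3); 3 − 3 = 0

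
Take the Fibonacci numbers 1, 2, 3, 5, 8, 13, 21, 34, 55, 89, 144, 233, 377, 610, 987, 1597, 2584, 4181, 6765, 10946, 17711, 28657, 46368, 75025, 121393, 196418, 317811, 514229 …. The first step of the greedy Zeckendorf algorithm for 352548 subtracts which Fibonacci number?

317811 ≤ 352548 < 514229, so the largest Fibonacci number not exceeding 352548 is 317811.

317811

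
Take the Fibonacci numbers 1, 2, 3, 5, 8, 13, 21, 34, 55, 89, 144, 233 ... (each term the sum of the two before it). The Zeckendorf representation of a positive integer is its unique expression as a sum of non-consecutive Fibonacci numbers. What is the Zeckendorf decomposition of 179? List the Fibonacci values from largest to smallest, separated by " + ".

144 + 34 + 1

Greedy algorithm:
179 − 144 = 35
35 − 34 = 1
1 − 1 = 0
So 179 = 144 + 34 + 1, with no two terms consecutive in the sequence.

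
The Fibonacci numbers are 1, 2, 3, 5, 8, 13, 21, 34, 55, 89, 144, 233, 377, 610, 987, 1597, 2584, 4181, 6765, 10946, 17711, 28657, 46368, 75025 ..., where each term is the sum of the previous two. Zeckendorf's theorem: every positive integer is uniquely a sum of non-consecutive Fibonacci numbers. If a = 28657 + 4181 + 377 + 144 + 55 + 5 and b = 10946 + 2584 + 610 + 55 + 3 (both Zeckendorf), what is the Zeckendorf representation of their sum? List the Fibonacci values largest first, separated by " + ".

46368 + 987 + 233 + 21 + 8

The two numbers are 33419 and 14198, so their sum is 47617.
Repeatedly subtract the largest Fibonacci number that fits:
46368 ≤ 47617 < 75025, so take 46368; remainder 1249
987 ≤ 1249 < 1597, so take 987; remainder 262
233 ≤ 262 < 377, so take 233; remainder 29
21 ≤ 29 < 34, so take 21; remainder 8
8 ≤ 8 < 13, so take 8; remainder 0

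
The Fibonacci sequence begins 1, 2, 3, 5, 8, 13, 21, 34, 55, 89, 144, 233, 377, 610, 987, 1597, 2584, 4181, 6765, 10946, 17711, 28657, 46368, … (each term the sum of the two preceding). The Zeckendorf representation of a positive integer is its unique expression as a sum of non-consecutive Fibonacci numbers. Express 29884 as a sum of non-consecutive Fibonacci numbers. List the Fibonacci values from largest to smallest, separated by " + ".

28657 + 987 + 233 + 5 + 2

largest Fibonacci ≤ 29884 is 28657; 29884 − 28657 = 1227
largest Fibonacci ≤ 1227 is 987; 1227 − 987 = 240
largest Fibonacci ≤ 240 is 233; 240 − 233 = 7
largest Fibonacci ≤ 7 is 5; 7 − 5 = 2
largest Fibonacci ≤ 2 is 2; 2 − 2 = 0
So 29884 = 28657 + 987 + 233 + 5 + 2, with no two terms consecutive in the sequence.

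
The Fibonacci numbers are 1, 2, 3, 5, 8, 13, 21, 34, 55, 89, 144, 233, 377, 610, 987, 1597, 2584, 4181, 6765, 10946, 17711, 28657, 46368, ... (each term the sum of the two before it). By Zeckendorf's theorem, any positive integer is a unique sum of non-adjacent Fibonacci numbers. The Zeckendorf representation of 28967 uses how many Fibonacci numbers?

5

largest Fibonacci ≤ 28967 is 28657; 28967 − 28657 = 310
largest Fibonacci ≤ 310 is 233; 310 − 233 = 77
largest Fibonacci ≤ 77 is 55; 77 − 55 = 22
largest Fibonacci ≤ 22 is 21; 22 − 21 = 1
largest Fibonacci ≤ 1 is 1; 1 − 1 = 0
28967 = 28657 + 233 + 55 + 21 + 1, which has 5 terms.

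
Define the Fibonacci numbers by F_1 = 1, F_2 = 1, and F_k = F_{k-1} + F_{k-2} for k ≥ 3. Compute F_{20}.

Iterating the recurrence up to F_{14} = 377 and F_{13} = 233:
F_{15} = F_{14} + F_{13} = 377 + 233 = 610
F_{16} = F_{15} + F_{14} = 610 + 377 = 987
F_{17} = F_{16} + F_{15} = 987 + 610 = 1597
F_{18} = F_{17} + F_{16} = 1597 + 987 = 2584
F_{19} = F_{18} + F_{17} = 2584 + 1597 = 4181
F_{20} = F_{19} + F_{18} = 4181 + 2584 = 6765

6765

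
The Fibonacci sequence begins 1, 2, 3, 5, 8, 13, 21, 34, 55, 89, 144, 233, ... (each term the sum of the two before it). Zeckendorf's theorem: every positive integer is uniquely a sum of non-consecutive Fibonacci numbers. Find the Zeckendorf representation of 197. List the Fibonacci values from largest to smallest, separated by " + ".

144 + 34 + 13 + 5 + 1

Greedy algorithm:
largest Fibonacci ≤ 197 is 144; 197 − 144 = 53
largest Fibonacci ≤ 53 is 34; 53 − 34 = 19
largest Fibonacci ≤ 19 is 13; 19 − 13 = 6
largest Fibonacci ≤ 6 is 5; 6 − 5 = 1
largest Fibonacci ≤ 1 is 1; 1 − 1 = 0
So 197 = 144 + 34 + 13 + 5 + 1, with no two terms consecutive in the sequence.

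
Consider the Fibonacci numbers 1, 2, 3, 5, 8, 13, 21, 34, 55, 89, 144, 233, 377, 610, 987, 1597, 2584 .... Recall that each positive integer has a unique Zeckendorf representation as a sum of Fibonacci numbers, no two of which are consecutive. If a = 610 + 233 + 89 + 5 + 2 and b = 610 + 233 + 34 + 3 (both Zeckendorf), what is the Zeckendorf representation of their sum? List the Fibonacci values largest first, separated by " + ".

1597 + 144 + 55 + 21 + 2

The two numbers are 939 and 880, so their sum is 1819.
Greedy algorithm:
1819: greatest Fibonacci not exceeding it is 1597, leaving 222
222: greatest Fibonacci not exceeding it is 144, leaving 78
78: greatest Fibonacci not exceeding it is 55, leaving 23
23: greatest Fibonacci not exceeding it is 21, leaving 2
2: greatest Fibonacci not exceeding it is 2, leaving 0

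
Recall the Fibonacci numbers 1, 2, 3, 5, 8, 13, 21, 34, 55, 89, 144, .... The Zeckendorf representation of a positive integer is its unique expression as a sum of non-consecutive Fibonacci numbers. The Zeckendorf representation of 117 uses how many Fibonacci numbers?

117 − 89 = 28
28 − 21 = 7
7 − 5 = 2
2 − 2 = 0
117 = 89 + 21 + 5 + 2, which has 4 terms.

4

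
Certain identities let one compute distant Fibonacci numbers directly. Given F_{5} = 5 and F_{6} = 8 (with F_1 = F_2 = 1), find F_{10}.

By the doubling identity F_{2k} = F_k(2F_{k+1} − F_k): F_{10} = 5·(2·8 − 5) = 5·11 = 55.

55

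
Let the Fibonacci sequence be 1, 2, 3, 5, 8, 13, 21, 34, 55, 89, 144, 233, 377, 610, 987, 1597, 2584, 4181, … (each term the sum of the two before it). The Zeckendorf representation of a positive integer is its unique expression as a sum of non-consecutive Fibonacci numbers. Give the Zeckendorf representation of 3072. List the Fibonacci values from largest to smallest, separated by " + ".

2584 ≤ 3072 < 4181, so take 2584; remainder 488
377 ≤ 488 < 610, so take 377; remainder 111
89 ≤ 111 < 144, so take 89; remainder 22
21 ≤ 22 < 34, so take 21; remainder 1
1 ≤ 1 < 2, so take 1; remainder 0
So 3072 = 2584 + 377 + 89 + 21 + 1, with no two terms consecutive in the sequence.

2584 + 377 + 89 + 21 + 1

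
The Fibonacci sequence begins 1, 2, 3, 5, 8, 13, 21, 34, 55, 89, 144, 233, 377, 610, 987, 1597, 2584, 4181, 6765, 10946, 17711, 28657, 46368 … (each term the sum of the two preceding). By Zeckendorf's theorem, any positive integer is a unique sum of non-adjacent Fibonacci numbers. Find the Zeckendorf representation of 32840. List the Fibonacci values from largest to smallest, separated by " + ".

subtract 28657 from 32840: 4183 remains
subtract 4181 from 4183: 2 remains
subtract 2 from 2: 0 remains
So 32840 = 28657 + 4181 + 2, with no two terms consecutive in the sequence.

28657 + 4181 + 2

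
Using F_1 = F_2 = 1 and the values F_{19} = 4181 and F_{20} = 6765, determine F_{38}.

39088169

By the doubling identity F_{2k} = F_k(2F_{k+1} − F_k): F_{38} = 4181·(2·6765 − 4181) = 4181·9349 = 39088169.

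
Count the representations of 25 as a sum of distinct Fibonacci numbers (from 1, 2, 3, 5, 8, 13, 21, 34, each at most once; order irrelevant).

Starting from the Zeckendorf form and repeatedly splitting a term F_k into F_{k−1} + F_{k−2} (when neither is already used) reaches every representation.
25 = 21+3+1 = 13+8+3+1 — 2 representations.

2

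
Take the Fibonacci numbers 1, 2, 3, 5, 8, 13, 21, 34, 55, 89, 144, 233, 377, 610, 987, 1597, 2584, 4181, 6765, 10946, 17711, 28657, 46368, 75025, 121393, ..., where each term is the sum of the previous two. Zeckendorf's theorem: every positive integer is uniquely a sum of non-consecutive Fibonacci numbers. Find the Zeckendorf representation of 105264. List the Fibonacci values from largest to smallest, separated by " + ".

75025 + 28657 + 987 + 377 + 144 + 55 + 13 + 5 + 1

take 75025 (≤ 105264); 105264 − 75025 = 30239
take 28657 (≤ 30239); 30239 − 28657 = 1582
take 987 (≤ 1582); 1582 − 987 = 595
take 377 (≤ 595); 595 − 377 = 218
take 144 (≤ 218); 218 − 144 = 74
take 55 (≤ 74); 74 − 55 = 19
take 13 (≤ 19); 19 − 13 = 6
take 5 (≤ 6); 6 − 5 = 1
take 1 (≤ 1); 1 − 1 = 0
So 105264 = 75025 + 28657 + 987 + 377 + 144 + 55 + 13 + 5 + 1, with no two terms consecutive in the sequence.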